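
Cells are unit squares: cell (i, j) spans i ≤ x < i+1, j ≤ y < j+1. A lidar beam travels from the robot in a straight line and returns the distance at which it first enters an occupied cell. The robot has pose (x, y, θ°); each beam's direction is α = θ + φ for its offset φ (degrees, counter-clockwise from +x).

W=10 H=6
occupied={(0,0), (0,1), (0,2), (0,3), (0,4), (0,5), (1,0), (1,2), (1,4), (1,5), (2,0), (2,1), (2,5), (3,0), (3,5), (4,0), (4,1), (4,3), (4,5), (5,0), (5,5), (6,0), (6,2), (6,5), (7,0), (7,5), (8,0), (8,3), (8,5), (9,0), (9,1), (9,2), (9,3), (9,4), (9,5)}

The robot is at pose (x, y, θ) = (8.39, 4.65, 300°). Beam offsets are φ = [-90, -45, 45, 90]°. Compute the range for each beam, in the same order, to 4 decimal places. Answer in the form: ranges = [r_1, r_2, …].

beam 1: φ=-90°, α=210°
  d=(-0.8660,-0.5000)  start (8,4)  tX=0.4503 tY=1.3000  stride 1/|dx|=1.1547 1/|dy|=2.0000
    cross x-line → (7,4), t=0.4503
    cross y-line → (7,3), t=1.3000
    cross x-line → (6,3), t=1.6050
    cross x-line → (5,3), t=2.7597
    cross y-line → (5,2), t=3.3000
    cross x-line → (4,2), t=3.9144
    cross x-line → (3,2), t=5.0691
    cross y-line → (3,1), t=5.3000
    cross x-line → (2,1), t=6.2238 (wall)
  → r_1 = 6.2238
beam 2: φ=-45°, α=255°
  d=(-0.2588,-0.9659)  start (8,4)  tX=1.5068 tY=0.6729  stride 1/|dx|=3.8637 1/|dy|=1.0353
    cross y-line → (8,3), t=0.6729 (wall)
  → r_2 = 0.6729
beam 3: φ=45°, α=345°
  d=(0.9659,-0.2588)  start (8,4)  tX=0.6315 tY=2.5114  stride 1/|dx|=1.0353 1/|dy|=3.8637
    cross x-line → (9,4), t=0.6315 (wall)
  → r_3 = 0.6315
beam 4: φ=90°, α=30°
  d=(0.8660,0.5000)  start (8,4)  tX=0.7044 tY=0.7000  stride 1/|dx|=1.1547 1/|dy|=2.0000
    cross y-line → (8,5), t=0.7000 (wall)
  → r_4 = 0.7000

ranges = [6.2238, 0.6729, 0.6315, 0.7000]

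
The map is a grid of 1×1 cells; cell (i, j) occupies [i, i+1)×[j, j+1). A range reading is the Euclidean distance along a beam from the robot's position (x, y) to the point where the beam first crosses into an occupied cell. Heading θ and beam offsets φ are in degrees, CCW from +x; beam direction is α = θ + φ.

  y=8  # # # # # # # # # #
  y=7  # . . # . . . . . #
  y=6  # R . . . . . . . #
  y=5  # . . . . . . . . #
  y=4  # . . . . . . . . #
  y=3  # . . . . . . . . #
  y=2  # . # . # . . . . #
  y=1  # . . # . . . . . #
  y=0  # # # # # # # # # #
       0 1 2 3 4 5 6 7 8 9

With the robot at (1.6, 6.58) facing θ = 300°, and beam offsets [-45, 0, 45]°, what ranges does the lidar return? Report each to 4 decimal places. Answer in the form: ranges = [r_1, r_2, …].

beam 1: φ=-45°, α=255°
  dir = (cos 255°, sin 255°) = (-0.2588, -0.9659); from cell (1,6)
  next x-line at t=2.3182, next y-line at t=0.6005; Δt_x=3.8637, Δt_y=1.0353
    y: enter (1,5) at t=0.6005
    y: enter (1,4) at t=1.6357
    x: enter (0,4) at t=2.3182 ← occupied
  → r_1 = 2.3182
beam 2: φ=0°, α=300°
  dir = (cos 300°, sin 300°) = (0.5000, -0.8660); from cell (1,6)
  next x-line at t=0.8000, next y-line at t=0.6697; Δt_x=2.0000, Δt_y=1.1547
    y: enter (1,5) at t=0.6697
    x: enter (2,5) at t=0.8000
    y: enter (2,4) at t=1.8244
    x: enter (3,4) at t=2.8000
    y: enter (3,3) at t=2.9791
    y: enter (3,2) at t=4.1338
    x: enter (4,2) at t=4.8000 ← occupied
  → r_2 = 4.8000
beam 3: φ=45°, α=345°
  dir = (cos 345°, sin 345°) = (0.9659, -0.2588); from cell (1,6)
  next x-line at t=0.4141, next y-line at t=2.2409; Δt_x=1.0353, Δt_y=3.8637
    x: enter (2,6) at t=0.4141
    x: enter (3,6) at t=1.4494
    y: enter (3,5) at t=2.2409
    x: enter (4,5) at t=2.4847
    x: enter (5,5) at t=3.5199
    x: enter (6,5) at t=4.5552
    x: enter (7,5) at t=5.5905
    y: enter (7,4) at t=6.1047
    x: enter (8,4) at t=6.6258
    x: enter (9,4) at t=7.6610 ← occupied
  → r_3 = 7.6610

ranges = [2.3182, 4.8000, 7.6610]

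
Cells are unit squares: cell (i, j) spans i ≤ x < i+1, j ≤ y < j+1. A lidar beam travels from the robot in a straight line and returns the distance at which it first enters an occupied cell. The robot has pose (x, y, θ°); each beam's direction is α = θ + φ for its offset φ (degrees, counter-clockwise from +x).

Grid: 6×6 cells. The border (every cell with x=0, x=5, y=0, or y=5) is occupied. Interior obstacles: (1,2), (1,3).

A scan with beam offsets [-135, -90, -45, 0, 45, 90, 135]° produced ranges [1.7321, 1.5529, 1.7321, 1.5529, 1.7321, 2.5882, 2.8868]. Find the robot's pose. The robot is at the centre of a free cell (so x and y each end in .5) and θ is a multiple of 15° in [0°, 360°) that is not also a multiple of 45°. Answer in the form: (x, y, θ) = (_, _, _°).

(x, y, θ) = (3.5, 3.5, 165°)

Candidates: 14 free-cell centres × 16 headings = 224 poses. Raycast each; keep the one whose scan matches to 4 dp.
  (2.5, 3.5, 60°): beam 1 = 2.5882 ≠ 1.7321 ✗
  (2.5, 3.5, 255°): beam 2 = 0.5176 ≠ 1.5529 ✗
  (3.5, 3.5, 105°): beam 5 = 2.8868 ≠ 1.7321 ✗
  (2.5, 3.5, 210°): beam 1 = 1.5529 ≠ 1.7321 ✗
  …
  (3.5, 3.5, 165°): r_1=1.7321, r_2=1.5529, r_3=1.7321, r_4=1.5529, r_5=1.7321, r_6=2.5882, r_7=2.8868 — all match ✓
No second candidate reproduces the full scan.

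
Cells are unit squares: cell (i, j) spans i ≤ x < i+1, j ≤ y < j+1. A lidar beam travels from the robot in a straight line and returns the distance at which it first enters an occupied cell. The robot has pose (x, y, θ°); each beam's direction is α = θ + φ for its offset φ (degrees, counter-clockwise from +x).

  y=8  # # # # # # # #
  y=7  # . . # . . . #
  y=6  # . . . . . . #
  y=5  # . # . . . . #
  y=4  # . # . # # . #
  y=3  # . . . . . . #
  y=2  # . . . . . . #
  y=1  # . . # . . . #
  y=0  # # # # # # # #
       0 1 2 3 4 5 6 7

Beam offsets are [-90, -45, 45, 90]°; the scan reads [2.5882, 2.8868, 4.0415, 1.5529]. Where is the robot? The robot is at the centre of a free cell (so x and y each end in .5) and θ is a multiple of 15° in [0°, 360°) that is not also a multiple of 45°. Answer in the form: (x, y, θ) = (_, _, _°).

(x, y, θ) = (4.5, 5.5, 105°)

Enumerate (i+0.5, j+0.5, θ) over the 36 free cells and 16 admissible headings. For each, cast all 4 beams and compare to the given ranges.
  (2.5, 3.5, 75°): beam 1 = 4.6587 ≠ 2.5882 ✗
  (1.5, 2.5, 150°): beam 1 = 1.7321 ≠ 2.5882 ✗
  (5.5, 7.5, 240°): beam 1 = 1.0000 ≠ 2.5882 ✗
  (5.5, 6.5, 165°): beam 1 = 1.5529 ≠ 2.5882 ✗
  …
  (4.5, 5.5, 105°): r_1=2.5882, r_2=2.8868, r_3=4.0415, r_4=1.5529 — all match ✓
Only this pose fits every beam.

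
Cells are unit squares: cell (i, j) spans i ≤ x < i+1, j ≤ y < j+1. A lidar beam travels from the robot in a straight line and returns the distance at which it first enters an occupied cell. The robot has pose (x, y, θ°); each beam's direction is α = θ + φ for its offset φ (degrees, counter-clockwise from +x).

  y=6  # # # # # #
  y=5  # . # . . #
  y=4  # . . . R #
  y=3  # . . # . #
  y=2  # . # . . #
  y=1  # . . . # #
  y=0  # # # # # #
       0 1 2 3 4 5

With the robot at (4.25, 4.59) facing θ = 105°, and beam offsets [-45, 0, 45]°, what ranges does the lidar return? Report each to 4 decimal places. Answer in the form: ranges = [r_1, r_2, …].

beam 1: φ=-45°, α=60°
  d=(0.5000,0.8660)  start (4,4)  tX=1.5000 tY=0.4734  stride 1/|dx|=2.0000 1/|dy|=1.1547
    cross y-line → (4,5), t=0.4734
    cross x-line → (5,5), t=1.5000 (wall)
  → r_1 = 1.5000
beam 2: φ=0°, α=105°
  d=(-0.2588,0.9659)  start (4,4)  tX=0.9659 tY=0.4245  stride 1/|dx|=3.8637 1/|dy|=1.0353
    cross y-line → (4,5), t=0.4245
    cross x-line → (3,5), t=0.9659
    cross y-line → (3,6), t=1.4597 (wall)
  → r_2 = 1.4597
beam 3: φ=45°, α=150°
  d=(-0.8660,0.5000)  start (4,4)  tX=0.2887 tY=0.8200  stride 1/|dx|=1.1547 1/|dy|=2.0000
    cross x-line → (3,4), t=0.2887
    cross y-line → (3,5), t=0.8200
    cross x-line → (2,5), t=1.4434 (wall)
  → r_3 = 1.4434

ranges = [1.5000, 1.4597, 1.4434]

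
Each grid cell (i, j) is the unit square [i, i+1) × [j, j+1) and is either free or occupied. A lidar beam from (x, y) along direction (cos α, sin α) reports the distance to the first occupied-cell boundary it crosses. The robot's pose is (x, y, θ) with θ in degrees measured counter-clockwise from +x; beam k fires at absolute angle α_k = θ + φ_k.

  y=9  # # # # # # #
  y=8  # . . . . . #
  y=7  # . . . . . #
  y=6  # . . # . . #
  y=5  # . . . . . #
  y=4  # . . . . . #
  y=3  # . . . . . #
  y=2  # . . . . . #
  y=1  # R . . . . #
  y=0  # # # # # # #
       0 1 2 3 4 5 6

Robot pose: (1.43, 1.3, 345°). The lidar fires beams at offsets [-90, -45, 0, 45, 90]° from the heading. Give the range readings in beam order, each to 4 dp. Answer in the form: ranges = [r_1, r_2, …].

beam 1: φ=-90°, α=255°
  cosα=-0.2588 sinα=-0.9659 | (1,1) | tMaxX 1.6614 tMaxY 0.3106 | tΔX 3.8637 tΔY 1.0353
    t=0.3106 [y] (1,0) — stop
  → r_1 = 0.3106
beam 2: φ=-45°, α=300°
  cosα=0.5000 sinα=-0.8660 | (1,1) | tMaxX 1.1400 tMaxY 0.3464 | tΔX 2.0000 tΔY 1.1547
    t=0.3464 [y] (1,0) — stop
  → r_2 = 0.3464
beam 3: φ=0°, α=345°
  cosα=0.9659 sinα=-0.2588 | (1,1) | tMaxX 0.5901 tMaxY 1.1591 | tΔX 1.0353 tΔY 3.8637
    t=0.5901 [x] (2,1)
    t=1.1591 [y] (2,0) — stop
  → r_3 = 1.1591
beam 4: φ=45°, α=30°
  cosα=0.8660 sinα=0.5000 | (1,1) | tMaxX 0.6582 tMaxY 1.4000 | tΔX 1.1547 tΔY 2.0000
    t=0.6582 [x] (2,1)
    t=1.4000 [y] (2,2)
    t=1.8129 [x] (3,2)
    t=2.9676 [x] (4,2)
    t=3.4000 [y] (4,3)
    t=4.1223 [x] (5,3)
    t=5.2770 [x] (6,3) — stop
  → r_4 = 5.2770
beam 5: φ=90°, α=75°
  cosα=0.2588 sinα=0.9659 | (1,1) | tMaxX 2.2023 tMaxY 0.7247 | tΔX 3.8637 tΔY 1.0353
    t=0.7247 [y] (1,2)
    t=1.7600 [y] (1,3)
    t=2.2023 [x] (2,3)
    t=2.7952 [y] (2,4)
    t=3.8305 [y] (2,5)
    t=4.8658 [y] (2,6)
    t=5.9011 [y] (2,7)
    t=6.0660 [x] (3,7)
    t=6.9364 [y] (3,8)
    t=7.9716 [y] (3,9) — stop
  → r_5 = 7.9716

ranges = [0.3106, 0.3464, 1.1591, 5.2770, 7.9716]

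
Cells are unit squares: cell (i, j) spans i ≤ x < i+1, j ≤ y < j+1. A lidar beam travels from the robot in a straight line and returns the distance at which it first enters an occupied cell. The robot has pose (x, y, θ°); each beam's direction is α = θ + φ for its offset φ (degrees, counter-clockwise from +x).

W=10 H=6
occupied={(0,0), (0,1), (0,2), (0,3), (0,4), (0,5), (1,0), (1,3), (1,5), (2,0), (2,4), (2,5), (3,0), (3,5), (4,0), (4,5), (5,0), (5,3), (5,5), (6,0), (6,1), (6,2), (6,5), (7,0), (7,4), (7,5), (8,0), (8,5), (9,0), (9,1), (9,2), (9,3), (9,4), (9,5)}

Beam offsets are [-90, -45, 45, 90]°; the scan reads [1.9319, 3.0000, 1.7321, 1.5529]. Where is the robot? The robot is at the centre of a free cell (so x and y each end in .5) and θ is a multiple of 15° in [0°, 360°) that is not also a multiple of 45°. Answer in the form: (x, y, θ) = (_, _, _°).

(x, y, θ) = (2.5, 1.5, 75°)

Enumerate (i+0.5, j+0.5, θ) over the 26 free cells and 16 admissible headings. For each, cast all 4 beams and compare to the given ranges.
  (5.5, 4.5, 240°): beam 1 = 1.0000 ≠ 1.9319 ✗
  (6.5, 4.5, 285°): beam 1 = 4.6587 ≠ 1.9319 ✗
  (6.5, 3.5, 15°): beam 1 = 0.5176 ≠ 1.9319 ✗
  (3.5, 1.5, 330°): beam 1 = 0.5774 ≠ 1.9319 ✗
  …
  (2.5, 1.5, 75°): r_1=1.9319, r_2=3.0000, r_3=1.7321, r_4=1.5529 — all match ✓
Only this pose fits every beam.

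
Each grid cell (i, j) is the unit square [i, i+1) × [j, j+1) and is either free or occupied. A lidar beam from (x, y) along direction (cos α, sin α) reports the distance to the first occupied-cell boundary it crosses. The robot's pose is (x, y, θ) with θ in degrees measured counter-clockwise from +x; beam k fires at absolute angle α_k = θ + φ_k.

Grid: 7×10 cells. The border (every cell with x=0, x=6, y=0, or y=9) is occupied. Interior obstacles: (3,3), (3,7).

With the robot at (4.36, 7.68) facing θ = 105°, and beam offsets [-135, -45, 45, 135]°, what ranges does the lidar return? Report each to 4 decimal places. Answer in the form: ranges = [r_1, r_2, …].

beam 1: φ=-135°, α=330°
  direction (0.8660, -0.5000); cell (4,7); t to first gridline: x 0.7390, y 1.3600 (then +1.1547 / +2.0000)
    (5,7) via x @ 0.7390
    (5,6) via y @ 1.3600
    (6,6) via x @ 1.8937  # hit
  → r_1 = 1.8937
beam 2: φ=-45°, α=60°
  direction (0.5000, 0.8660); cell (4,7); t to first gridline: x 1.2800, y 0.3695 (then +2.0000 / +1.1547)
    (4,8) via y @ 0.3695
    (5,8) via x @ 1.2800
    (5,9) via y @ 1.5242  # hit
  → r_2 = 1.5242
beam 3: φ=45°, α=150°
  direction (-0.8660, 0.5000); cell (4,7); t to first gridline: x 0.4157, y 0.6400 (then +1.1547 / +2.0000)
    (3,7) via x @ 0.4157  # hit
  → r_3 = 0.4157
beam 4: φ=135°, α=240°
  direction (-0.5000, -0.8660); cell (4,7); t to first gridline: x 0.7200, y 0.7852 (then +2.0000 / +1.1547)
    (3,7) via x @ 0.7200  # hit
  → r_4 = 0.7200

ranges = [1.8937, 1.5242, 0.4157, 0.7200]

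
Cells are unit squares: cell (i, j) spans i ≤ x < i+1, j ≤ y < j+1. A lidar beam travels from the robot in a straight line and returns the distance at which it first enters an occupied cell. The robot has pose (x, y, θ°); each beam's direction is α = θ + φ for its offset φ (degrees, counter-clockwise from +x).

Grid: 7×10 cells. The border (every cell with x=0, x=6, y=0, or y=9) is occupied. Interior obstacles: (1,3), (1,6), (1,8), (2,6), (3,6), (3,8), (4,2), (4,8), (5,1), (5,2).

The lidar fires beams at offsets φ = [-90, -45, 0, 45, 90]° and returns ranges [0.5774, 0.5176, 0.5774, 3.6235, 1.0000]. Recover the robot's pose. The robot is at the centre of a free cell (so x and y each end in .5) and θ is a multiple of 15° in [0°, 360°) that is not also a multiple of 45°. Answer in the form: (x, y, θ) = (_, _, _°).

(x, y, θ) = (4.5, 1.5, 120°)

Candidates: 30 free-cell centres × 16 headings = 480 poses. Raycast each; keep the one whose scan matches to 4 dp.
  (3.5, 7.5, 210°): beam 2 = 1.9319 ≠ 0.5176 ✗
  (3.5, 3.5, 210°): beam 1 = 2.8868 ≠ 0.5774 ✗
  (4.5, 3.5, 60°): beam 1 = 1.0000 ≠ 0.5774 ✗
  (4.5, 6.5, 255°): beam 1 = 0.5176 ≠ 0.5774 ✗
  …
  (4.5, 1.5, 120°): r_1=0.5774, r_2=0.5176, r_3=0.5774, r_4=3.6235, r_5=1.0000 — all match ✓
Unique over the lattice → pose = (4.5, 1.5, 120°).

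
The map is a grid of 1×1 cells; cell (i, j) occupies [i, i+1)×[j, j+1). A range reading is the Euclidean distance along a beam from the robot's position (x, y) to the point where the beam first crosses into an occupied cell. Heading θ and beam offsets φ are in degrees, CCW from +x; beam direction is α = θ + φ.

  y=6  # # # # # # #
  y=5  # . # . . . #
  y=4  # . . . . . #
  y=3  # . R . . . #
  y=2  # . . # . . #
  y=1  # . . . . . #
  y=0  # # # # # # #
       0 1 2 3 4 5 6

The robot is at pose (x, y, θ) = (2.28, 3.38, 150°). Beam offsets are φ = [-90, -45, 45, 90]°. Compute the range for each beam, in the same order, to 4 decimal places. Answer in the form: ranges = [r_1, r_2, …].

beam 1: φ=-90°, α=60°
  d=(0.5000,0.8660)  start (2,3)  tX=1.4400 tY=0.7159  stride 1/|dx|=2.0000 1/|dy|=1.1547
    cross y-line → (2,4), t=0.7159
    cross x-line → (3,4), t=1.4400
    cross y-line → (3,5), t=1.8706
    cross y-line → (3,6), t=3.0253 (wall)
  → r_1 = 3.0253
beam 2: φ=-45°, α=105°
  d=(-0.2588,0.9659)  start (2,3)  tX=1.0818 tY=0.6419  stride 1/|dx|=3.8637 1/|dy|=1.0353
    cross y-line → (2,4), t=0.6419
    cross x-line → (1,4), t=1.0818
    cross y-line → (1,5), t=1.6771
    cross y-line → (1,6), t=2.7124 (wall)
  → r_2 = 2.7124
beam 3: φ=45°, α=195°
  d=(-0.9659,-0.2588)  start (2,3)  tX=0.2899 tY=1.4682  stride 1/|dx|=1.0353 1/|dy|=3.8637
    cross x-line → (1,3), t=0.2899
    cross x-line → (0,3), t=1.3252 (wall)
  → r_3 = 1.3252
beam 4: φ=90°, α=240°
  d=(-0.5000,-0.8660)  start (2,3)  tX=0.5600 tY=0.4388  stride 1/|dx|=2.0000 1/|dy|=1.1547
    cross y-line → (2,2), t=0.4388
    cross x-line → (1,2), t=0.5600
    cross y-line → (1,1), t=1.5935
    cross x-line → (0,1), t=2.5600 (wall)
  → r_4 = 2.5600

ranges = [3.0253, 2.7124, 1.3252, 2.5600]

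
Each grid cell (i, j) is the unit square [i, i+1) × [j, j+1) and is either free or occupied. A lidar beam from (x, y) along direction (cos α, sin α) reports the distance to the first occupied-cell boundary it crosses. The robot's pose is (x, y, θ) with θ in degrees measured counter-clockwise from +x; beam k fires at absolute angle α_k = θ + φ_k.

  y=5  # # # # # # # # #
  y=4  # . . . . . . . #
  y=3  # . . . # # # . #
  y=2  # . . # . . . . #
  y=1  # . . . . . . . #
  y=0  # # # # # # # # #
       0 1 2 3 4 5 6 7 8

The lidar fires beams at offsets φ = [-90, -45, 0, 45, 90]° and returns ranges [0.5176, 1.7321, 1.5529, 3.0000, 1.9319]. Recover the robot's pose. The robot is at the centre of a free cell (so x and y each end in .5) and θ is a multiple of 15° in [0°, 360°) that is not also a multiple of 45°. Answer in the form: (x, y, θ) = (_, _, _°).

Enumerate (i+0.5, j+0.5, θ) over the 24 free cells and 16 admissible headings. For each, cast all 5 beams and compare to the given ranges.
  (6.5, 1.5, 300°): beam 1 = 1.0000 ≠ 0.5176 ✗
  (7.5, 2.5, 75°): beam 2 = 0.5774 ≠ 1.7321 ✗
  (5.5, 4.5, 30°): beam 1 = 0.5774 ≠ 0.5176 ✗
  (1.5, 2.5, 210°): beam 1 = 1.0000 ≠ 0.5176 ✗
  …
  (4.5, 2.5, 285°): r_1=0.5176, r_2=1.7321, r_3=1.5529, r_4=3.0000, r_5=1.9319 — all match ✓
Only this pose fits every beam.

(x, y, θ) = (4.5, 2.5, 285°)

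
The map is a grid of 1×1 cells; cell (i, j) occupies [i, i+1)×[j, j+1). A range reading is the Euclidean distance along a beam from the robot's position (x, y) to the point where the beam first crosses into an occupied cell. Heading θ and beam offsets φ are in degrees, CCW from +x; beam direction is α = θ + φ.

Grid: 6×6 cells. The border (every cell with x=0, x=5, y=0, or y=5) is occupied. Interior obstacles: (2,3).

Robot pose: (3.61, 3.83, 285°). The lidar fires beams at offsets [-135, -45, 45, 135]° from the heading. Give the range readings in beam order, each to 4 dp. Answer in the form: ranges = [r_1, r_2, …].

beam 1: φ=-135°, α=150°
  d=(-0.8660,0.5000)  start (3,3)  tX=0.7044 tY=0.3400  stride 1/|dx|=1.1547 1/|dy|=2.0000
    cross y-line → (3,4), t=0.3400
    cross x-line → (2,4), t=0.7044
    cross x-line → (1,4), t=1.8591
    cross y-line → (1,5), t=2.3400 (wall)
  → r_1 = 2.3400
beam 2: φ=-45°, α=240°
  d=(-0.5000,-0.8660)  start (3,3)  tX=1.2200 tY=0.9584  stride 1/|dx|=2.0000 1/|dy|=1.1547
    cross y-line → (3,2), t=0.9584
    cross x-line → (2,2), t=1.2200
    cross y-line → (2,1), t=2.1131
    cross x-line → (1,1), t=3.2200
    cross y-line → (1,0), t=3.2678 (wall)
  → r_2 = 3.2678
beam 3: φ=45°, α=330°
  d=(0.8660,-0.5000)  start (3,3)  tX=0.4503 tY=1.6600  stride 1/|dx|=1.1547 1/|dy|=2.0000
    cross x-line → (4,3), t=0.4503
    cross x-line → (5,3), t=1.6050 (wall)
  → r_3 = 1.6050
beam 4: φ=135°, α=60°
  d=(0.5000,0.8660)  start (3,3)  tX=0.7800 tY=0.1963  stride 1/|dx|=2.0000 1/|dy|=1.1547
    cross y-line → (3,4), t=0.1963
    cross x-line → (4,4), t=0.7800
    cross y-line → (4,5), t=1.3510 (wall)
  → r_4 = 1.3510

ranges = [2.3400, 3.2678, 1.6050, 1.3510]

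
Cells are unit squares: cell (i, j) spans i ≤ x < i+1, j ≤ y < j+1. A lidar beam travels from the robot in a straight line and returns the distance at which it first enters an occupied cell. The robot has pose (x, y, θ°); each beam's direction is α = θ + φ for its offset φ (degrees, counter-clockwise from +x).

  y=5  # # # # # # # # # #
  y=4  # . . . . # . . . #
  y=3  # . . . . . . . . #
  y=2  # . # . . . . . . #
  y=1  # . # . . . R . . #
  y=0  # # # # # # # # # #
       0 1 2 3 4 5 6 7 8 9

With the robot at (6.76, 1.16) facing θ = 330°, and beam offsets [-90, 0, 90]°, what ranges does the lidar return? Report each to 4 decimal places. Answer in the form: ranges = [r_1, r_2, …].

beam 1: φ=-90°, α=240°
  direction (-0.5000, -0.8660); cell (6,1); t to first gridline: x 1.5200, y 0.1848 (then +2.0000 / +1.1547)
    (6,0) via y @ 0.1848  # hit
  → r_1 = 0.1848
beam 2: φ=0°, α=330°
  direction (0.8660, -0.5000); cell (6,1); t to first gridline: x 0.2771, y 0.3200 (then +1.1547 / +2.0000)
    (7,1) via x @ 0.2771
    (7,0) via y @ 0.3200  # hit
  → r_2 = 0.3200
beam 3: φ=90°, α=60°
  direction (0.5000, 0.8660); cell (6,1); t to first gridline: x 0.4800, y 0.9699 (then +2.0000 / +1.1547)
    (7,1) via x @ 0.4800
    (7,2) via y @ 0.9699
    (7,3) via y @ 2.1246
    (8,3) via x @ 2.4800
    (8,4) via y @ 3.2793
    (8,5) via y @ 4.4341  # hit
  → r_3 = 4.4341

ranges = [0.1848, 0.3200, 4.4341]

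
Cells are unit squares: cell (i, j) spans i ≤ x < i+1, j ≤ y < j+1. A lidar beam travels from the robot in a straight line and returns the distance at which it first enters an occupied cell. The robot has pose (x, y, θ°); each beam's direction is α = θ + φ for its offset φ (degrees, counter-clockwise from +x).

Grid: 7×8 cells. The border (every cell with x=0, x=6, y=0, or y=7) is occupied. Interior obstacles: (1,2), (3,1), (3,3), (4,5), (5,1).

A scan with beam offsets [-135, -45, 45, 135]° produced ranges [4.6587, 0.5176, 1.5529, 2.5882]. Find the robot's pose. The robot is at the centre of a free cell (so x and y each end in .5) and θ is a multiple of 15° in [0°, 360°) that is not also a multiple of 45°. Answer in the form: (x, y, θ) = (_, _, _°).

Candidates: 25 free-cell centres × 16 headings = 400 poses. Raycast each; keep the one whose scan matches to 4 dp.
  (2.5, 3.5, 15°): beam 1 = 1.0000 ≠ 4.6587 ✗
  (4.5, 6.5, 120°): beam 1 = 1.5529 ≠ 4.6587 ✗
  (4.5, 6.5, 30°): beam 1 = 0.5176 ≠ 4.6587 ✗
  …
  (2.5, 2.5, 210°): r_1=4.6587, r_2=0.5176, r_3=1.5529, r_4=2.5882 — all match ✓
No second candidate reproduces the full scan.

(x, y, θ) = (2.5, 2.5, 210°)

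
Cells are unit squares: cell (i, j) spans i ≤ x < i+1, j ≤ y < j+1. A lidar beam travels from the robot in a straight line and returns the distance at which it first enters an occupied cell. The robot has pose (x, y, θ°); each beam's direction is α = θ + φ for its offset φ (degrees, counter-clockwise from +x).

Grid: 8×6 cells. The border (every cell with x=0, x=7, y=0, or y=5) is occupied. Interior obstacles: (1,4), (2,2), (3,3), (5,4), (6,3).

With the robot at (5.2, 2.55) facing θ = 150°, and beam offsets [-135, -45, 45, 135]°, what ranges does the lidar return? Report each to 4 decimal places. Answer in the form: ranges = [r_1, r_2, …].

ranges = [1.7387, 2.5364, 4.3482, 1.6047]

beam 1: φ=-135°, α=15°
  direction (0.9659, 0.2588); cell (5,2); t to first gridline: x 0.8282, y 1.7387 (then +1.0353 / +3.8637)
    (6,2) via x @ 0.8282
    (6,3) via y @ 1.7387  # hit
  → r_1 = 1.7387
beam 2: φ=-45°, α=105°
  direction (-0.2588, 0.9659); cell (5,2); t to first gridline: x 0.7727, y 0.4659 (then +3.8637 / +1.0353)
    (5,3) via y @ 0.4659
    (4,3) via x @ 0.7727
    (4,4) via y @ 1.5012
    (4,5) via y @ 2.5364  # hit
  → r_2 = 2.5364
beam 3: φ=45°, α=195°
  direction (-0.9659, -0.2588); cell (5,2); t to first gridline: x 0.2071, y 2.1250 (then +1.0353 / +3.8637)
    (4,2) via x @ 0.2071
    (3,2) via x @ 1.2423
    (3,1) via y @ 2.1250
    (2,1) via x @ 2.2776
    (1,1) via x @ 3.3129
    (0,1) via x @ 4.3482  # hit
  → r_3 = 4.3482
beam 4: φ=135°, α=285°
  direction (0.2588, -0.9659); cell (5,2); t to first gridline: x 3.0910, y 0.5694 (then +3.8637 / +1.0353)
    (5,1) via y @ 0.5694
    (5,0) via y @ 1.6047  # hit
  → r_4 = 1.6047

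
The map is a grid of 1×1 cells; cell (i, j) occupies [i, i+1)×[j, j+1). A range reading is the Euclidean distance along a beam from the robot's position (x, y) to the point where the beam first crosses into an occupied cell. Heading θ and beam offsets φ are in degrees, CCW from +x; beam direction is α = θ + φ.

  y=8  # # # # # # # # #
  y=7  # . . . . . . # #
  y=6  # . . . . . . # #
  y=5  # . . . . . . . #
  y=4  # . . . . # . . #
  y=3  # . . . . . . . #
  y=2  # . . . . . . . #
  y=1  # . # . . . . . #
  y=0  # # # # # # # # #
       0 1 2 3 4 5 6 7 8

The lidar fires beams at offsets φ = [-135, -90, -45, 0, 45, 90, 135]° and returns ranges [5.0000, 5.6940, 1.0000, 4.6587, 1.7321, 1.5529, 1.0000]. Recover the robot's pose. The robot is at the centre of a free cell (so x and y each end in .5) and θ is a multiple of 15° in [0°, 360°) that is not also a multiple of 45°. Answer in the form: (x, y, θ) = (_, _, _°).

Enumerate (i+0.5, j+0.5, θ) over the 45 free cells and 16 admissible headings. For each, cast all 7 beams and compare to the given ranges.
  (5.5, 1.5, 105°): beam 1 = 1.0000 ≠ 5.0000 ✗
  (6.5, 1.5, 210°): beam 1 = 4.6587 ≠ 5.0000 ✗
  (3.5, 4.5, 105°): beam 1 = 5.1962 ≠ 5.0000 ✗
  (6.5, 7.5, 60°): beam 1 = 5.7956 ≠ 5.0000 ✗
  …
  (6.5, 5.5, 285°): r_1=5.0000, r_2=5.6940, r_3=1.0000, r_4=4.6587, r_5=1.7321, r_6=1.5529, r_7=1.0000 — all match ✓
Unique over the lattice → pose = (6.5, 5.5, 285°).

(x, y, θ) = (6.5, 5.5, 285°)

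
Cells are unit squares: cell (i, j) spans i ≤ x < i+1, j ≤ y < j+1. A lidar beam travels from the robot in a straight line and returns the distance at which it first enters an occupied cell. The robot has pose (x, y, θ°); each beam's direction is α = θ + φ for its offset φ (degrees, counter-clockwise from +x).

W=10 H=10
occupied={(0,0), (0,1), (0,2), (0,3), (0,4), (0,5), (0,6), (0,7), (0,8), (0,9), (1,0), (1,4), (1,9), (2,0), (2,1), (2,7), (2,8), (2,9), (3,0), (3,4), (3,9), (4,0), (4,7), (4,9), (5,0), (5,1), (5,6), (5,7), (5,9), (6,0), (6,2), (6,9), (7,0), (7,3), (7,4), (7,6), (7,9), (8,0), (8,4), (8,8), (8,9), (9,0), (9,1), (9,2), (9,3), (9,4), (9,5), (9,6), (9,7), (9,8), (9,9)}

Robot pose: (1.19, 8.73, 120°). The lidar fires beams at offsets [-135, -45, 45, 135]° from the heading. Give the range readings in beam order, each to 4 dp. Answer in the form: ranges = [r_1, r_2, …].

ranges = [0.8386, 0.2795, 0.1967, 0.7341]

beam 1: φ=-135°, α=345°
  d=(0.9659,-0.2588)  start (1,8)  tX=0.8386 tY=2.8205  stride 1/|dx|=1.0353 1/|dy|=3.8637
    cross x-line → (2,8), t=0.8386 (wall)
  → r_1 = 0.8386
beam 2: φ=-45°, α=75°
  d=(0.2588,0.9659)  start (1,8)  tX=3.1296 tY=0.2795  stride 1/|dx|=3.8637 1/|dy|=1.0353
    cross y-line → (1,9), t=0.2795 (wall)
  → r_2 = 0.2795
beam 3: φ=45°, α=165°
  d=(-0.9659,0.2588)  start (1,8)  tX=0.1967 tY=1.0432  stride 1/|dx|=1.0353 1/|dy|=3.8637
    cross x-line → (0,8), t=0.1967 (wall)
  → r_3 = 0.1967
beam 4: φ=135°, α=255°
  d=(-0.2588,-0.9659)  start (1,8)  tX=0.7341 tY=0.7558  stride 1/|dx|=3.8637 1/|dy|=1.0353
    cross x-line → (0,8), t=0.7341 (wall)
  → r_4 = 0.7341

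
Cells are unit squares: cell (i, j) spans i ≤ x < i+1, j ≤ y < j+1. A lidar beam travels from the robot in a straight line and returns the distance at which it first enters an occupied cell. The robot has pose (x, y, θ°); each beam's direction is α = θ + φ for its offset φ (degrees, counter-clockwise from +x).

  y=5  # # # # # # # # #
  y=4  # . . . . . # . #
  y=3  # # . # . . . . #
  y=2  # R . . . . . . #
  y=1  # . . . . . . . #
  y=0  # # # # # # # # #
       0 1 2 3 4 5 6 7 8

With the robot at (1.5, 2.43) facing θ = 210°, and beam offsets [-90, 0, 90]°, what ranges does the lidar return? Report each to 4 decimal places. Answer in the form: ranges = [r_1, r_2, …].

beam 1: φ=-90°, α=120°
  direction (-0.5000, 0.8660); cell (1,2); t to first gridline: x 1.0000, y 0.6582 (then +2.0000 / +1.1547)
    (1,3) via y @ 0.6582  # hit
  → r_1 = 0.6582
beam 2: φ=0°, α=210°
  direction (-0.8660, -0.5000); cell (1,2); t to first gridline: x 0.5774, y 0.8600 (then +1.1547 / +2.0000)
    (0,2) via x @ 0.5774  # hit
  → r_2 = 0.5774
beam 3: φ=90°, α=300°
  direction (0.5000, -0.8660); cell (1,2); t to first gridline: x 1.0000, y 0.4965 (then +2.0000 / +1.1547)
    (1,1) via y @ 0.4965
    (2,1) via x @ 1.0000
    (2,0) via y @ 1.6512  # hit
  → r_3 = 1.6512

ranges = [0.6582, 0.5774, 1.6512]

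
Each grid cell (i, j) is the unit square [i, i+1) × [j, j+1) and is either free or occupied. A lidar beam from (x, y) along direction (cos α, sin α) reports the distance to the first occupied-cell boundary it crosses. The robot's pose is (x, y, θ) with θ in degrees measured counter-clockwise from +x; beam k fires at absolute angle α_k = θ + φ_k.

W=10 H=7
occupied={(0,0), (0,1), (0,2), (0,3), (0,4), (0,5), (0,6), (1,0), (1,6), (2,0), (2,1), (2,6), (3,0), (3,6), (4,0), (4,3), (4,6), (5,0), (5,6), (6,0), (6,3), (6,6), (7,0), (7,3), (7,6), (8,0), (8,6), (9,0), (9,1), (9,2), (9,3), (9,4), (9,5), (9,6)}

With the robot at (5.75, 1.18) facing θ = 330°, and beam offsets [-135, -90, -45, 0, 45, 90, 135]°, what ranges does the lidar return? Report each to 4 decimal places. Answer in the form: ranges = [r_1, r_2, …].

beam 1: φ=-135°, α=195°
  d=(-0.9659,-0.2588)  start (5,1)  tX=0.7765 tY=0.6955  stride 1/|dx|=1.0353 1/|dy|=3.8637
    cross y-line → (5,0), t=0.6955 (wall)
  → r_1 = 0.6955
beam 2: φ=-90°, α=240°
  d=(-0.5000,-0.8660)  start (5,1)  tX=1.5000 tY=0.2078  stride 1/|dx|=2.0000 1/|dy|=1.1547
    cross y-line → (5,0), t=0.2078 (wall)
  → r_2 = 0.2078
beam 3: φ=-45°, α=285°
  d=(0.2588,-0.9659)  start (5,1)  tX=0.9659 tY=0.1863  stride 1/|dx|=3.8637 1/|dy|=1.0353
    cross y-line → (5,0), t=0.1863 (wall)
  → r_3 = 0.1863
beam 4: φ=0°, α=330°
  d=(0.8660,-0.5000)  start (5,1)  tX=0.2887 tY=0.3600  stride 1/|dx|=1.1547 1/|dy|=2.0000
    cross x-line → (6,1), t=0.2887
    cross y-line → (6,0), t=0.3600 (wall)
  → r_4 = 0.3600
beam 5: φ=45°, α=15°
  d=(0.9659,0.2588)  start (5,1)  tX=0.2588 tY=3.1682  stride 1/|dx|=1.0353 1/|dy|=3.8637
    cross x-line → (6,1), t=0.2588
    cross x-line → (7,1), t=1.2941
    cross x-line → (8,1), t=2.3294
    cross y-line → (8,2), t=3.1682
    cross x-line → (9,2), t=3.3646 (wall)
  → r_5 = 3.3646
beam 6: φ=90°, α=60°
  d=(0.5000,0.8660)  start (5,1)  tX=0.5000 tY=0.9469  stride 1/|dx|=2.0000 1/|dy|=1.1547
    cross x-line → (6,1), t=0.5000
    cross y-line → (6,2), t=0.9469
    cross y-line → (6,3), t=2.1016 (wall)
  → r_6 = 2.1016
beam 7: φ=135°, α=105°
  d=(-0.2588,0.9659)  start (5,1)  tX=2.8978 tY=0.8489  stride 1/|dx|=3.8637 1/|dy|=1.0353
    cross y-line → (5,2), t=0.8489
    cross y-line → (5,3), t=1.8842
    cross x-line → (4,3), t=2.8978 (wall)
  → r_7 = 2.8978

ranges = [0.6955, 0.2078, 0.1863, 0.3600, 3.3646, 2.1016, 2.8978]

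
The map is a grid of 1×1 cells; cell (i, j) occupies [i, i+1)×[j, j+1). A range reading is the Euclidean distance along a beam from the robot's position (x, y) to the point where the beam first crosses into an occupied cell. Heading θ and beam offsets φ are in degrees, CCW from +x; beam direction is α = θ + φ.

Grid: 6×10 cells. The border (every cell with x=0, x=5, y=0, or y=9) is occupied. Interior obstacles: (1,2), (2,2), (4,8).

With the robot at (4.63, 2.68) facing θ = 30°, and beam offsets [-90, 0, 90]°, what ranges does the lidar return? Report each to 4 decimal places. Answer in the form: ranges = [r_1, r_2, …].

beam 1: φ=-90°, α=300°
  dir = (cos 300°, sin 300°) = (0.5000, -0.8660); from cell (4,2)
  next x-line at t=0.7400, next y-line at t=0.7852; Δt_x=2.0000, Δt_y=1.1547
    x: enter (5,2) at t=0.7400 ← occupied
  → r_1 = 0.7400
beam 2: φ=0°, α=30°
  dir = (cos 30°, sin 30°) = (0.8660, 0.5000); from cell (4,2)
  next x-line at t=0.4272, next y-line at t=0.6400; Δt_x=1.1547, Δt_y=2.0000
    x: enter (5,2) at t=0.4272 ← occupied
  → r_2 = 0.4272
beam 3: φ=90°, α=120°
  dir = (cos 120°, sin 120°) = (-0.5000, 0.8660); from cell (4,2)
  next x-line at t=1.2600, next y-line at t=0.3695; Δt_x=2.0000, Δt_y=1.1547
    y: enter (4,3) at t=0.3695
    x: enter (3,3) at t=1.2600
    y: enter (3,4) at t=1.5242
    y: enter (3,5) at t=2.6789
    x: enter (2,5) at t=3.2600
    y: enter (2,6) at t=3.8336
    y: enter (2,7) at t=4.9883
    x: enter (1,7) at t=5.2600
    y: enter (1,8) at t=6.1430
    x: enter (0,8) at t=7.2600 ← occupied
  → r_3 = 7.2600

ranges = [0.7400, 0.4272, 7.2600]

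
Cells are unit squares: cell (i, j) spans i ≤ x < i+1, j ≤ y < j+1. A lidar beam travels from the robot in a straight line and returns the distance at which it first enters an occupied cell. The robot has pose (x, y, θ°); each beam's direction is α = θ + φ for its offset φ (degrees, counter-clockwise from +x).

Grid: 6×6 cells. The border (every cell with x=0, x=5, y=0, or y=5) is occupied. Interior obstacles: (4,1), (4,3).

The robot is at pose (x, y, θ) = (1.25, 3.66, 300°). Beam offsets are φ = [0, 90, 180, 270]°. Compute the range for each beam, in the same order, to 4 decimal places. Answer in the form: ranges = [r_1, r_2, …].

ranges = [3.0715, 2.6800, 0.5000, 0.2887]

beam 1: φ=0°, α=300°
  direction (0.5000, -0.8660); cell (1,3); t to first gridline: x 1.5000, y 0.7621 (then +2.0000 / +1.1547)
    (1,2) via y @ 0.7621
    (2,2) via x @ 1.5000
    (2,1) via y @ 1.9168
    (2,0) via y @ 3.0715  # hit
  → r_1 = 3.0715
beam 2: φ=90°, α=30°
  direction (0.8660, 0.5000); cell (1,3); t to first gridline: x 0.8660, y 0.6800 (then +1.1547 / +2.0000)
    (1,4) via y @ 0.6800
    (2,4) via x @ 0.8660
    (3,4) via x @ 2.0207
    (3,5) via y @ 2.6800  # hit
  → r_2 = 2.6800
beam 3: φ=180°, α=120°
  direction (-0.5000, 0.8660); cell (1,3); t to first gridline: x 0.5000, y 0.3926 (then +2.0000 / +1.1547)
    (1,4) via y @ 0.3926
    (0,4) via x @ 0.5000  # hit
  → r_3 = 0.5000
beam 4: φ=270°, α=210°
  direction (-0.8660, -0.5000); cell (1,3); t to first gridline: x 0.2887, y 1.3200 (then +1.1547 / +2.0000)
    (0,3) via x @ 0.2887  # hit
  → r_4 = 0.2887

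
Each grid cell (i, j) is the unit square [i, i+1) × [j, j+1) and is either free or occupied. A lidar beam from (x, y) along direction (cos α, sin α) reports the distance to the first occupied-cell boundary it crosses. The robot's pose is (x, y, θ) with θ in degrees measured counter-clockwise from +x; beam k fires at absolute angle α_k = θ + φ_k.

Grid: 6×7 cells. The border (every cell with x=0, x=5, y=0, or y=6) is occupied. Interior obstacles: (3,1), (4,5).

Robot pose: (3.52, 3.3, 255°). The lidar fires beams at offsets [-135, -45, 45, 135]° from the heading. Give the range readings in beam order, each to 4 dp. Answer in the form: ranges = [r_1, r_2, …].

ranges = [3.1177, 2.9098, 2.6558, 1.7090]

beam 1: φ=-135°, α=120°
  dir = (cos 120°, sin 120°) = (-0.5000, 0.8660); from cell (3,3)
  next x-line at t=1.0400, next y-line at t=0.8083; Δt_x=2.0000, Δt_y=1.1547
    y: enter (3,4) at t=0.8083
    x: enter (2,4) at t=1.0400
    y: enter (2,5) at t=1.9630
    x: enter (1,5) at t=3.0400
    y: enter (1,6) at t=3.1177 ← occupied
  → r_1 = 3.1177
beam 2: φ=-45°, α=210°
  dir = (cos 210°, sin 210°) = (-0.8660, -0.5000); from cell (3,3)
  next x-line at t=0.6004, next y-line at t=0.6000; Δt_x=1.1547, Δt_y=2.0000
    y: enter (3,2) at t=0.6000
    x: enter (2,2) at t=0.6004
    x: enter (1,2) at t=1.7551
    y: enter (1,1) at t=2.6000
    x: enter (0,1) at t=2.9098 ← occupied
  → r_2 = 2.9098
beam 3: φ=45°, α=300°
  dir = (cos 300°, sin 300°) = (0.5000, -0.8660); from cell (3,3)
  next x-line at t=0.9600, next y-line at t=0.3464; Δt_x=2.0000, Δt_y=1.1547
    y: enter (3,2) at t=0.3464
    x: enter (4,2) at t=0.9600
    y: enter (4,1) at t=1.5011
    y: enter (4,0) at t=2.6558 ← occupied
  → r_3 = 2.6558
beam 4: φ=135°, α=30°
  dir = (cos 30°, sin 30°) = (0.8660, 0.5000); from cell (3,3)
  next x-line at t=0.5543, next y-line at t=1.4000; Δt_x=1.1547, Δt_y=2.0000
    x: enter (4,3) at t=0.5543
    y: enter (4,4) at t=1.4000
    x: enter (5,4) at t=1.7090 ← occupied
  → r_4 = 1.7090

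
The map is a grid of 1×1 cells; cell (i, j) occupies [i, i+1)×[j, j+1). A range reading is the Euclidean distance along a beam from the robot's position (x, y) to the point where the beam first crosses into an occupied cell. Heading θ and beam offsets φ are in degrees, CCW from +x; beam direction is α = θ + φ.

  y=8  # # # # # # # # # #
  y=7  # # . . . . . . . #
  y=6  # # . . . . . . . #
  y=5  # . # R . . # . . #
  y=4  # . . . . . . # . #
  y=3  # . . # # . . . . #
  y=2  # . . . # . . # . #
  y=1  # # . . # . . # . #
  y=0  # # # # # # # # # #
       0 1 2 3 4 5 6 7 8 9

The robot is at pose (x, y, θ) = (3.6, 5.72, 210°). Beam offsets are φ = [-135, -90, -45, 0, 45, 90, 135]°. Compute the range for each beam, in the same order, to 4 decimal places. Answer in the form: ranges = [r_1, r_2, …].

beam 1: φ=-135°, α=75°
  d=(0.2588,0.9659)  start (3,5)  tX=1.5455 tY=0.2899  stride 1/|dx|=3.8637 1/|dy|=1.0353
    cross y-line → (3,6), t=0.2899
    cross y-line → (3,7), t=1.3252
    cross x-line → (4,7), t=1.5455
    cross y-line → (4,8), t=2.3604 (wall)
  → r_1 = 2.3604
beam 2: φ=-90°, α=120°
  d=(-0.5000,0.8660)  start (3,5)  tX=1.2000 tY=0.3233  stride 1/|dx|=2.0000 1/|dy|=1.1547
    cross y-line → (3,6), t=0.3233
    cross x-line → (2,6), t=1.2000
    cross y-line → (2,7), t=1.4780
    cross y-line → (2,8), t=2.6327 (wall)
  → r_2 = 2.6327
beam 3: φ=-45°, α=165°
  d=(-0.9659,0.2588)  start (3,5)  tX=0.6212 tY=1.0818  stride 1/|dx|=1.0353 1/|dy|=3.8637
    cross x-line → (2,5), t=0.6212 (wall)
  → r_3 = 0.6212
beam 4: φ=0°, α=210°
  d=(-0.8660,-0.5000)  start (3,5)  tX=0.6928 tY=1.4400  stride 1/|dx|=1.1547 1/|dy|=2.0000
    cross x-line → (2,5), t=0.6928 (wall)
  → r_4 = 0.6928
beam 5: φ=45°, α=255°
  d=(-0.2588,-0.9659)  start (3,5)  tX=2.3182 tY=0.7454  stride 1/|dx|=3.8637 1/|dy|=1.0353
    cross y-line → (3,4), t=0.7454
    cross y-line → (3,3), t=1.7807 (wall)
  → r_5 = 1.7807
beam 6: φ=90°, α=300°
  d=(0.5000,-0.8660)  start (3,5)  tX=0.8000 tY=0.8314  stride 1/|dx|=2.0000 1/|dy|=1.1547
    cross x-line → (4,5), t=0.8000
    cross y-line → (4,4), t=0.8314
    cross y-line → (4,3), t=1.9861 (wall)
  → r_6 = 1.9861
beam 7: φ=135°, α=345°
  d=(0.9659,-0.2588)  start (3,5)  tX=0.4141 tY=2.7819  stride 1/|dx|=1.0353 1/|dy|=3.8637
    cross x-line → (4,5), t=0.4141
    cross x-line → (5,5), t=1.4494
    cross x-line → (6,5), t=2.4847 (wall)
  → r_7 = 2.4847

ranges = [2.3604, 2.6327, 0.6212, 0.6928, 1.7807, 1.9861, 2.4847]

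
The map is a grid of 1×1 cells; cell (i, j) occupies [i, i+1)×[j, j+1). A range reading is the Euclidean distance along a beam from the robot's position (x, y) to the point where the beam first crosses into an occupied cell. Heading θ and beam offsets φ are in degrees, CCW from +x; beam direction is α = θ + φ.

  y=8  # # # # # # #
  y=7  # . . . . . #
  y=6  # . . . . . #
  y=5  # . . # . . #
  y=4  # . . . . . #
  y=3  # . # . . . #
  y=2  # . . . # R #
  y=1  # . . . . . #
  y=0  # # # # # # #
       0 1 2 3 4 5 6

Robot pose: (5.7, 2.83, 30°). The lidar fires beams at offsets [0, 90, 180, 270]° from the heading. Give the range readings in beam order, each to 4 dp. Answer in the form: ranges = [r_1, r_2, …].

beam 1: φ=0°, α=30°
  direction (0.8660, 0.5000); cell (5,2); t to first gridline: x 0.3464, y 0.3400 (then +1.1547 / +2.0000)
    (5,3) via y @ 0.3400
    (6,3) via x @ 0.3464  # hit
  → r_1 = 0.3464
beam 2: φ=90°, α=120°
  direction (-0.5000, 0.8660); cell (5,2); t to first gridline: x 1.4000, y 0.1963 (then +2.0000 / +1.1547)
    (5,3) via y @ 0.1963
    (5,4) via y @ 1.3510
    (4,4) via x @ 1.4000
    (4,5) via y @ 2.5057
    (3,5) via x @ 3.4000  # hit
  → r_2 = 3.4000
beam 3: φ=180°, α=210°
  direction (-0.8660, -0.5000); cell (5,2); t to first gridline: x 0.8083, y 1.6600 (then +1.1547 / +2.0000)
    (4,2) via x @ 0.8083  # hit
  → r_3 = 0.8083
beam 4: φ=270°, α=300°
  direction (0.5000, -0.8660); cell (5,2); t to first gridline: x 0.6000, y 0.9584 (then +2.0000 / +1.1547)
    (6,2) via x @ 0.6000  # hit
  → r_4 = 0.6000

ranges = [0.3464, 3.4000, 0.8083, 0.6000]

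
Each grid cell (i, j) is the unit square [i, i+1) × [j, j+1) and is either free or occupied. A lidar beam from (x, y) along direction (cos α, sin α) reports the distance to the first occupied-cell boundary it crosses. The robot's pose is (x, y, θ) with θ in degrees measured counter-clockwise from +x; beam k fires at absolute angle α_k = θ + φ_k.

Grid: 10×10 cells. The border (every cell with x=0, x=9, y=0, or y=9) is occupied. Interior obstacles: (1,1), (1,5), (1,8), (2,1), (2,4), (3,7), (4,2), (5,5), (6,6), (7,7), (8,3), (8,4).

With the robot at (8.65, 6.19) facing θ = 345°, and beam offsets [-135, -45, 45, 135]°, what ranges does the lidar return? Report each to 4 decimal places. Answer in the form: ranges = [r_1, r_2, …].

ranges = [8.3800, 0.7000, 0.4041, 1.3000]

beam 1: φ=-135°, α=210°
  direction (-0.8660, -0.5000); cell (8,6); t to first gridline: x 0.7506, y 0.3800 (then +1.1547 / +2.0000)
    (8,5) via y @ 0.3800
    (7,5) via x @ 0.7506
    (6,5) via x @ 1.9053
    (6,4) via y @ 2.3800
    (5,4) via x @ 3.0600
    (4,4) via x @ 4.2147
    (4,3) via y @ 4.3800
    (3,3) via x @ 5.3694
    (3,2) via y @ 6.3800
    (2,2) via x @ 6.5241
    (1,2) via x @ 7.6788
    (1,1) via y @ 8.3800  # hit
  → r_1 = 8.3800
beam 2: φ=-45°, α=300°
  direction (0.5000, -0.8660); cell (8,6); t to first gridline: x 0.7000, y 0.2194 (then +2.0000 / +1.1547)
    (8,5) via y @ 0.2194
    (9,5) via x @ 0.7000  # hit
  → r_2 = 0.7000
beam 3: φ=45°, α=30°
  direction (0.8660, 0.5000); cell (8,6); t to first gridline: x 0.4041, y 1.6200 (then +1.1547 / +2.0000)
    (9,6) via x @ 0.4041  # hit
  → r_3 = 0.4041
beam 4: φ=135°, α=120°
  direction (-0.5000, 0.8660); cell (8,6); t to first gridline: x 1.3000, y 0.9353 (then +2.0000 / +1.1547)
    (8,7) via y @ 0.9353
    (7,7) via x @ 1.3000  # hit
  → r_4 = 1.3000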